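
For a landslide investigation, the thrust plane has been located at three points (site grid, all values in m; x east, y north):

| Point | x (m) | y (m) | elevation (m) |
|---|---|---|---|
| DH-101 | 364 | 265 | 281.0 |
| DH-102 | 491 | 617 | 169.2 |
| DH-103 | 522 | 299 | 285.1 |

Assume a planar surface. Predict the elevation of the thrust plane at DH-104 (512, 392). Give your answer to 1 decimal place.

251.1 m

Two edge vectors: DH-101→DH-102 = (127, 352, -111.8), DH-101→DH-103 = (158, 34, 4.1).
Normal n = (DH-101→DH-102) × (DH-101→DH-103) = (5244.4, -18185.1, -51298).
So ∂z/∂x = −n_x/n_z = 0.10223 and ∂z/∂y = −n_y/n_z = −0.35450.
Intercept c from DH-101: 281 − 37.21 + 93.94 = 337.73.
At (512, 392): z = 52.3 − 139.0 + 337.73 = 251.1 m.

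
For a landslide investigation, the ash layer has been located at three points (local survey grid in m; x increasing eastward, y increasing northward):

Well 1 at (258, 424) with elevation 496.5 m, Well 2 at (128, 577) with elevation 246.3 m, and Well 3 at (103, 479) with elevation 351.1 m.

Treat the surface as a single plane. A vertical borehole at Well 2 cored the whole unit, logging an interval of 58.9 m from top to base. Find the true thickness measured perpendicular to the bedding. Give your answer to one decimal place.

Two edge vectors: Well 1→Well 2 = (-130, 153, -250.2), Well 1→Well 3 = (-155, 55, -145.4).
Normal n = (Well 1→Well 2) × (Well 1→Well 3) = (-8485.2, 19879, 16565).
So ∂z/∂x = −n_x/n_z = 0.51224 and ∂z/∂y = −n_y/n_z = −1.20006.
|∇z| = √(a²+b²) = 1.30481, so dip δ = arctan(1.30481) = 52.53°.
True thickness = vertical thickness × cos δ = 58.9 × cos 52.53° = 35.8 m.

35.8 m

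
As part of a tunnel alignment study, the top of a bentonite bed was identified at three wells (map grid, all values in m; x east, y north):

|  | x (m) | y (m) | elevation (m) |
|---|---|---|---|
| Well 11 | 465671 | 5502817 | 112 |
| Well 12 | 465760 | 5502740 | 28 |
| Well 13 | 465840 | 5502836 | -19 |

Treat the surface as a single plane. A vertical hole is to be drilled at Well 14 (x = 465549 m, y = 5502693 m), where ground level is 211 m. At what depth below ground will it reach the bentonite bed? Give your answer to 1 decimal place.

Let the plane be z = a·x + b·y + c.
Well 12−Well 11: 89a − 77b = −84;  Well 13−Well 11: 169a + 19b = −131.
Solving gives a = −0.794545702, b = 0.172538085.
Then c = 112 − a·465671 − b·5502817 = −579336.62.
At (465549, 5502693): z_contact = −369899.96 + 949424.11 − 579336.62 = 187.54 m.
Depth below ground = 211 − 187.54 = 23.5 m.

23.5 m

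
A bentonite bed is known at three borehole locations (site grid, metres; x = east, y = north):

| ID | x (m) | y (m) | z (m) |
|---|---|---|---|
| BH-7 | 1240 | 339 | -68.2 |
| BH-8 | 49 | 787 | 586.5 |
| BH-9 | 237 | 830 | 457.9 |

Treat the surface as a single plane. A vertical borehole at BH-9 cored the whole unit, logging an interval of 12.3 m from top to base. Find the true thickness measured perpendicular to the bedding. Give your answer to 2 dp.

Two edge vectors: BH-7→BH-8 = (-1191, 448, 654.7), BH-7→BH-9 = (-1003, 491, 526.1).
Normal n = (BH-7→BH-8) × (BH-7→BH-9) = (-85764.9, -30079, -135437).
So ∂z/∂x = −n_x/n_z = −0.63325 and ∂z/∂y = −n_y/n_z = −0.22209.
|∇z| = √(a²+b²) = 0.67106, so dip δ = arctan(0.67106) = 33.86°.
True thickness = vertical thickness × cos δ = 12.3 × cos 33.86° = 10.21 m.

10.21 m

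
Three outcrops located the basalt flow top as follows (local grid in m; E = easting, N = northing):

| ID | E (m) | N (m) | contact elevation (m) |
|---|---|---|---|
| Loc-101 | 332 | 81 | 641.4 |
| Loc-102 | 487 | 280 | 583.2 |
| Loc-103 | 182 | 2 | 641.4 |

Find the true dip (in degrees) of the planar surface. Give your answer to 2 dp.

29.27°

Two edge vectors: Loc-101→Loc-102 = (155, 199, -58.2), Loc-101→Loc-103 = (-150, -79, 0).
Normal n = (Loc-101→Loc-102) × (Loc-101→Loc-103) = (-4597.8, 8730, 17605).
So ∂z/∂E = −n_x/n_z = 0.26116 and ∂z/∂N = −n_y/n_z = −0.49588.
Gradient magnitude |∇z| = √(a² + b²) = √(0.06821 + 0.24590) = 0.56045.
True dip = arctan(0.56045) = 29.27°, dipping toward NNW (azimuth ≈ 332°).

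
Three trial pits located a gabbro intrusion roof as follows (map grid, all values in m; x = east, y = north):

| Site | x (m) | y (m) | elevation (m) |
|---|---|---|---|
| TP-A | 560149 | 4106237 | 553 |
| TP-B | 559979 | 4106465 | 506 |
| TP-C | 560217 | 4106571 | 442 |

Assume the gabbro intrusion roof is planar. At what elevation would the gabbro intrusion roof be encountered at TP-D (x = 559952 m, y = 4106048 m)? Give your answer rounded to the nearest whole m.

637 m

Let the plane be z = a·x + b·y + c.
TP-B−TP-A: −170a + 228b = −47;  TP-C−TP-A: 68a + 334b = −111.
Solving gives a = −0.13294782, b = −0.30526811.
Then c = 553 − a·560149 − b·4106237 = 1328526.79.
At (559952, 4106048): z = −74444.4 − 1253445.5 + 1328526.79 = 636.9 m.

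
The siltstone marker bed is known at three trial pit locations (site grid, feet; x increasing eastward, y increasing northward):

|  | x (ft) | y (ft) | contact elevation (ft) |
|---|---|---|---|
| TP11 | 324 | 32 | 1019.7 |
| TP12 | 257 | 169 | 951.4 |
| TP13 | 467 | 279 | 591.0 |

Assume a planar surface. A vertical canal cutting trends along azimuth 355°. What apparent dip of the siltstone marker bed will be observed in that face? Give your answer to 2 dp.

Two edge vectors: TP11→TP12 = (-67, 137, -68.3), TP11→TP13 = (143, 247, -428.7).
Normal n = (TP11→TP12) × (TP11→TP13) = (-41861.8, -38489.8, -36140).
So ∂z/∂x = −n_x/n_z = −1.15832 and ∂z/∂y = −n_y/n_z = −1.06502.
Unit vector along 355° is (sin 355°, cos 355°) = (-0.0872, 0.9962).
Slope in that direction = a·(-0.0872) + b·(0.9962) = −0.96001.
Apparent dip = arctan|0.96001| = 43.83° (true dip is 57.6°, so apparent ≤ true as expected).

43.83°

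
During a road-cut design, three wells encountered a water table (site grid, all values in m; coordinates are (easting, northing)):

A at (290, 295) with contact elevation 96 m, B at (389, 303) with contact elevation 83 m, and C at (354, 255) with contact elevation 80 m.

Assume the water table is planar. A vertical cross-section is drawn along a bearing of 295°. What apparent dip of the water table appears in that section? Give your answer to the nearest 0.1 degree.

11.4°

Two edge vectors: A→B = (99, 8, -13), A→C = (64, -40, -16).
Normal n = (A→B) × (A→C) = (-648, 752, -4472).
So ∂z/∂E = −n_x/n_z = −0.14490 and ∂z/∂N = −n_y/n_z = 0.16816.
Unit vector along 295° is (sin 295°, cos 295°) = (-0.9063, 0.4226).
Slope in that direction = a·(-0.9063) + b·(0.4226) = 0.20239.
Apparent dip = arctan|0.20239| = 11.4° (true dip is 12.5°, so apparent ≤ true as expected).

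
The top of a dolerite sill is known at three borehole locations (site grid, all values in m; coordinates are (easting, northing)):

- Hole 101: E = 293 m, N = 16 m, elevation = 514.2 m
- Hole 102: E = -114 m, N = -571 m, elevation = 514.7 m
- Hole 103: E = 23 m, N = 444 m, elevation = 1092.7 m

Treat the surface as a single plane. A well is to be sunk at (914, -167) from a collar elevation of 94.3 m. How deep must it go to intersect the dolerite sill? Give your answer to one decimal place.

343.8 m

Two edge vectors: Hole 101→Hole 102 = (-407, -587, 0.5), Hole 101→Hole 103 = (-270, 428, 578.5).
Normal n = (Hole 101→Hole 102) × (Hole 101→Hole 103) = (-339793.5, 235314.5, -332686).
So ∂z/∂E = −n_x/n_z = −1.02136 and ∂z/∂N = −n_y/n_z = 0.70732.
Intercept c from Hole 101: 514.2 + 299.26 − 11.32 = 802.14.
At (914, -167): z_contact = −933.53 − 118.12 + 802.14 = -249.51 m.
Depth below ground = 94.3 − (-249.51) = 343.8 m.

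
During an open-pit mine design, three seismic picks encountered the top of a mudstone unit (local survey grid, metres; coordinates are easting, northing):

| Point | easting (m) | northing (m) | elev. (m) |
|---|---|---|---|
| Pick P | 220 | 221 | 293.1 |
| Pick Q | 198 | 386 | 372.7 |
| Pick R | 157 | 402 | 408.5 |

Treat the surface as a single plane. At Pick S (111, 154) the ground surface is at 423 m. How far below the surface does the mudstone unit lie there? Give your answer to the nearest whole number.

Let the plane be z = a·easting + b·northing + c.
Pick Q−Pick P: −22a + 165b = 79.6;  Pick R−Pick P: −63a + 181b = 115.4.
Solving gives a = −0.72250, b = 0.38609.
Then c = 293.1 − a·220 − b·221 = 366.72.
At (111, 154): z_contact = −80.2 + 59.5 + 366.72 = 346.0 m.
Depth below ground = 423 − 346.0 = 77 m.

77 m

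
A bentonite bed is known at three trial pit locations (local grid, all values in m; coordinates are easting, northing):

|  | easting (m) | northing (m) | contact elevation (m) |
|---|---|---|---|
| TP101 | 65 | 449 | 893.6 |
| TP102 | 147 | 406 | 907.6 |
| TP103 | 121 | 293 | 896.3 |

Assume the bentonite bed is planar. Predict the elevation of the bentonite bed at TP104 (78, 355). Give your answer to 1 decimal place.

891.1 m

Two edge vectors: TP101→TP102 = (82, -43, 14), TP101→TP103 = (56, -156, 2.7).
Normal n = (TP101→TP102) × (TP101→TP103) = (2067.9, 562.6, -10384).
So ∂z/∂easting = −n_x/n_z = 0.19914 and ∂z/∂northing = −n_y/n_z = 0.05418.
Intercept c from TP101: 893.6 − 12.94 − 24.33 = 856.33.
At (78, 355): z = 15.5 + 19.2 + 856.33 = 891.1 m.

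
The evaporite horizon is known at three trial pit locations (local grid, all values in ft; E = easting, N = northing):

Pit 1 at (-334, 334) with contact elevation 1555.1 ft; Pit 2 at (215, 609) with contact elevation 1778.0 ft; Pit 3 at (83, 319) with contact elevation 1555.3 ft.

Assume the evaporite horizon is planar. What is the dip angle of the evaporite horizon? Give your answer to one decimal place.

37.1°

Two edge vectors: Pit 1→Pit 2 = (549, 275, 222.9), Pit 1→Pit 3 = (417, -15, 0.2).
Normal n = (Pit 1→Pit 2) × (Pit 1→Pit 3) = (3398.5, 92839.5, -122910).
So ∂z/∂E = −n_x/n_z = 0.02765 and ∂z/∂N = −n_y/n_z = 0.75535.
Gradient magnitude |∇z| = √(a² + b²) = √(0.00076 + 0.57055) = 0.75585.
True dip = arctan(0.75585) = 37.1°, dipping toward S (azimuth ≈ 182°).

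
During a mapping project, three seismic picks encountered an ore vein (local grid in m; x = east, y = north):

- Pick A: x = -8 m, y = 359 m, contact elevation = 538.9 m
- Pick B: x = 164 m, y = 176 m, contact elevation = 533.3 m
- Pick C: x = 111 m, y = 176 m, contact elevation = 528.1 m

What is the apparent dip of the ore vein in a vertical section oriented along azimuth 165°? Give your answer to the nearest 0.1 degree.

5.3°

Two edge vectors: Pick A→Pick B = (172, -183, -5.6), Pick A→Pick C = (119, -183, -10.8).
Normal n = (Pick A→Pick B) × (Pick A→Pick C) = (951.6, 1191.2, -9699).
So ∂z/∂x = −n_x/n_z = 0.09811 and ∂z/∂y = −n_y/n_z = 0.12282.
Unit vector along 165° is (sin 165°, cos 165°) = (0.2588, -0.9659).
Slope in that direction = a·(0.2588) + b·(-0.9659) = −0.09324.
Apparent dip = arctan|0.09324| = 5.3° (true dip is 8.9°, so apparent ≤ true as expected).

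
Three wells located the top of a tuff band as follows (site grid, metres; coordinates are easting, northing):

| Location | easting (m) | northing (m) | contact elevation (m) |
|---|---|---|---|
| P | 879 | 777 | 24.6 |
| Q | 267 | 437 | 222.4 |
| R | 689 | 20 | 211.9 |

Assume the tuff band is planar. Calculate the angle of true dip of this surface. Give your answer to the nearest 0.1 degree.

Let the plane be z = a·easting + b·northing + c.
Q−P: −612a − 340b = 197.8;  R−P: −190a − 757b = 187.3.
Solving gives a = −0.21584, b = −0.19325.
Gradient magnitude |∇z| = √(a² + b²) = √(0.04659 + 0.03735) = 0.28971.
True dip = arctan(0.28971) = 16.2°, dipping toward NE (azimuth ≈ 048°).

16.2°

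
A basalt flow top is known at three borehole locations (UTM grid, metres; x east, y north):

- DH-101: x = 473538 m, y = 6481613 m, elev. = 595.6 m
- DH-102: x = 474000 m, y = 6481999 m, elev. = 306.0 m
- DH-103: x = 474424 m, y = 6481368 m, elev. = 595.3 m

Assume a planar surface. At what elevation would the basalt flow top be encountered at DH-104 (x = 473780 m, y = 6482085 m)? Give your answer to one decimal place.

Let the plane be z = a·x + b·y + c.
DH-102−DH-101: 462a + 386b = −289.6;  DH-103−DH-101: 886a − 245b = −0.3.
Solving gives a = −0.156129143, b = −0.563389472.
Then c = 595.6 − a·473538 − b·6481613 = 3726201.20.
At (473780, 6482085): z = −73970.9 − 3651938.4 + 3726201.20 = 291.9 m.

291.9 m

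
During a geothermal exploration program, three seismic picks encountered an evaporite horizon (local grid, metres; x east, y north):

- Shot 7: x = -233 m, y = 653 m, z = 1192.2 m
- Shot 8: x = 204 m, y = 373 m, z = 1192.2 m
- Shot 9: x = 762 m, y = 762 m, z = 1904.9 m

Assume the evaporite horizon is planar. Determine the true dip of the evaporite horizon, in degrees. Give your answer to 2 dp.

48.59°

Let the plane be z = a·x + b·y + c.
Shot 8−Shot 7: 437a − 280b = 0;  Shot 9−Shot 7: 995a + 109b = 712.7.
Solving gives a = 0.61170, b = 0.95469.
Gradient magnitude |∇z| = √(a² + b²) = √(0.37417 + 0.91142) = 1.13384.
True dip = arctan(1.13384) = 48.59°, dipping toward SSW (azimuth ≈ 213°).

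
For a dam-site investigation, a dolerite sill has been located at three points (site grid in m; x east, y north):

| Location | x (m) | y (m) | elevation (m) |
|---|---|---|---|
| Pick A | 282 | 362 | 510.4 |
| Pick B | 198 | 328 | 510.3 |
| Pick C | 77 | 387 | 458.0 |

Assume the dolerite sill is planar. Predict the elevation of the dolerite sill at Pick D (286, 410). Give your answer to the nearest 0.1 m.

Let the plane be z = a·x + b·y + c.
Pick B−Pick A: −84a − 34b = −0.1;  Pick C−Pick A: −205a + 25b = −52.4.
Solving gives a = 0.19670, b = −0.48303.
Then c = 510.4 − a·282 − b·362 = 629.79.
At (286, 410): z = 56.3 − 198.0 + 629.79 = 488.0 m.

488.0 m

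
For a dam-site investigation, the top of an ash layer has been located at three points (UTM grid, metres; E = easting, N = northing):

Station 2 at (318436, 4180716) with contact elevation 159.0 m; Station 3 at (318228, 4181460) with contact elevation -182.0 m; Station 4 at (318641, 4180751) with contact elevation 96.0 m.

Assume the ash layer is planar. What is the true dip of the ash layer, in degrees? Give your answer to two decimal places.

Two edge vectors: Station 2→Station 3 = (-208, 744, -341), Station 2→Station 4 = (205, 35, -63).
Normal n = (Station 2→Station 3) × (Station 2→Station 4) = (-34937, -83009, -159800).
So ∂z/∂E = −n_x/n_z = −0.21863 and ∂z/∂N = −n_y/n_z = −0.51946.
Gradient magnitude |∇z| = √(a² + b²) = √(0.04780 + 0.26983) = 0.56359.
True dip = arctan(0.56359) = 29.41°, dipping toward NNE (azimuth ≈ 023°).

29.41°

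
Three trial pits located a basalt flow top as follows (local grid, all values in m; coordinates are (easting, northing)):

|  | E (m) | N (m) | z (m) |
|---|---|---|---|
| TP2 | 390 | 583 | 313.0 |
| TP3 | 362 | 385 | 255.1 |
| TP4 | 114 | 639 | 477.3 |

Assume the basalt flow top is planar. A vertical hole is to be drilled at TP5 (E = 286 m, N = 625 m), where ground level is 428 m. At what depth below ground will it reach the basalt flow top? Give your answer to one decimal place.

45.4 m

Two edge vectors: TP2→TP3 = (-28, -198, -57.9), TP2→TP4 = (-276, 56, 164.3).
Normal n = (TP2→TP3) × (TP2→TP4) = (-29289, 20580.8, -56216).
So ∂z/∂E = −n_x/n_z = −0.52101 and ∂z/∂N = −n_y/n_z = 0.36610.
Intercept c from TP2: 313 + 203.19 − 213.44 = 302.76.
At (286, 625): z_contact = −149.01 + 228.81 + 302.76 = 382.56 m.
Depth below ground = 428 − 382.56 = 45.4 m.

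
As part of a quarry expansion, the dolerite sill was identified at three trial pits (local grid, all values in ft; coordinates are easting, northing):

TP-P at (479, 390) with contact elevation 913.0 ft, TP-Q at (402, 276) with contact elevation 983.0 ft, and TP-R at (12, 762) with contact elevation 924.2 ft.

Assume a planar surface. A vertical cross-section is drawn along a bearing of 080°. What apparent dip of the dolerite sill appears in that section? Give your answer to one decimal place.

Let the plane be z = a·easting + b·northing + c.
TP-Q−TP-P: −77a − 114b = 70;  TP-R−TP-P: −467a + 372b = 11.2.
Solving gives a = −0.33361, b = −0.38870.
Unit vector along 080° is (sin 80°, cos 80°) = (0.9848, 0.1736).
Slope in that direction = a·(0.9848) + b·(0.1736) = −0.39604.
Apparent dip = arctan|0.39604| = 21.6° (true dip is 27.1°, so apparent ≤ true as expected).

21.6°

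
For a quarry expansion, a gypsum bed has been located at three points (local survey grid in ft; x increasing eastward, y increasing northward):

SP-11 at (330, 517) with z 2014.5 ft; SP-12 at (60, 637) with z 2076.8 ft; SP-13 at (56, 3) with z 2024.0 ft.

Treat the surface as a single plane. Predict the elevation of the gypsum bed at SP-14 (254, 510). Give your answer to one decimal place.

Two edge vectors: SP-11→SP-12 = (-270, 120, 62.3), SP-11→SP-13 = (-274, -514, 9.5).
Normal n = (SP-11→SP-12) × (SP-11→SP-13) = (33162.2, -14505.2, 171660).
So ∂z/∂x = −n_x/n_z = −0.19319 and ∂z/∂y = −n_y/n_z = 0.08450.
Intercept c from SP-11: 2014.5 + 63.75 − 43.69 = 2034.56.
At (254, 510): z = −49.1 + 43.1 + 2034.56 = 2028.6 ft.

2028.6 ft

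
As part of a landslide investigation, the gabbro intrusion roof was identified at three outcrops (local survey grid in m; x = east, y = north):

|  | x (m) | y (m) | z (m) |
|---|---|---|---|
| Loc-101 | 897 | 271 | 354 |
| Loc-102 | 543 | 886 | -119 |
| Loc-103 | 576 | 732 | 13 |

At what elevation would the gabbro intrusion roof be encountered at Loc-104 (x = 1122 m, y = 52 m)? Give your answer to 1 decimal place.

Let the plane be z = a·x + b·y + c.
Loc-102−Loc-101: −354a + 615b = −473;  Loc-103−Loc-101: −321a + 461b = −341.
Solving gives a = −0.243652, b = −0.909354.
Then c = 354 − a·897 − b·271 = 818.99.
At (1122, 52): z = −273.4 − 47.3 + 818.99 = 498.3 m.

498.3 m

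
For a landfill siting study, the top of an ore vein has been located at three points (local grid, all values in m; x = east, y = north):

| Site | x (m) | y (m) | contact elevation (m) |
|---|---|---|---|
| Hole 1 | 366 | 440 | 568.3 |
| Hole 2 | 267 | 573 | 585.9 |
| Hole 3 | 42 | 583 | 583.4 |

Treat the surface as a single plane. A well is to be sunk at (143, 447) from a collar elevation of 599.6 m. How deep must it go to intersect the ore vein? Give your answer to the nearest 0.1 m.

34.2 m

Two edge vectors: Hole 1→Hole 2 = (-99, 133, 17.6), Hole 1→Hole 3 = (-324, 143, 15.1).
Normal n = (Hole 1→Hole 2) × (Hole 1→Hole 3) = (-508.5, -4207.5, 28935).
So ∂z/∂x = −n_x/n_z = 0.01757 and ∂z/∂y = −n_y/n_z = 0.14541.
Intercept c from Hole 1: 568.3 − 6.43 − 63.98 = 497.89.
At (143, 447): z_contact = 2.51 + 65.00 + 497.89 = 565.40 m.
Depth below ground = 599.6 − 565.40 = 34.2 m.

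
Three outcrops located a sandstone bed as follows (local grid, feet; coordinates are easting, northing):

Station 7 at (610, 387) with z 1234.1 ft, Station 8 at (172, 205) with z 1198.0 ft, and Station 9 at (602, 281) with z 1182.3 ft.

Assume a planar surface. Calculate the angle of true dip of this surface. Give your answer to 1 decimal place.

Two edge vectors: Station 7→Station 8 = (-438, -182, -36.1), Station 7→Station 9 = (-8, -106, -51.8).
Normal n = (Station 7→Station 8) × (Station 7→Station 9) = (5601, -22399.6, 44972).
So ∂z/∂easting = −n_x/n_z = −0.12454 and ∂z/∂northing = −n_y/n_z = 0.49808.
Gradient magnitude |∇z| = √(a² + b²) = √(0.01551 + 0.24808) = 0.51341.
True dip = arctan(0.51341) = 27.2°, dipping toward SSE (azimuth ≈ 166°).

27.2°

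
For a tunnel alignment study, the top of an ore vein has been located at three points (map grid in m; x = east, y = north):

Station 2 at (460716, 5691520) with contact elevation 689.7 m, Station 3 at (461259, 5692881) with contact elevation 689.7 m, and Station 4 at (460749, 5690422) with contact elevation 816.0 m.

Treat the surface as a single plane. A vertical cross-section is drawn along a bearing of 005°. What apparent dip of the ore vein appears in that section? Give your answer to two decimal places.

Let the plane be z = a·x + b·y + c.
Station 3−Station 2: 543a + 1361b = 0;  Station 4−Station 2: 33a − 1098b = 126.3.
Solving gives a = 0.26811, b = −0.10697.
Unit vector along 005° is (sin 5°, cos 5°) = (0.0872, 0.9962).
Slope in that direction = a·(0.0872) + b·(0.9962) = −0.08319.
Apparent dip = arctan|0.08319| = 4.76° (true dip is 16.1°, so apparent ≤ true as expected).

4.76°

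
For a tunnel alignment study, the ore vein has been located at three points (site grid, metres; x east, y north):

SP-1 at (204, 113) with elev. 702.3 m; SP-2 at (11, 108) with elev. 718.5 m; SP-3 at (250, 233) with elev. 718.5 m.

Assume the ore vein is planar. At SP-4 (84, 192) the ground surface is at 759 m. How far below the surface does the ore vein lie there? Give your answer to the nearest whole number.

Let the plane be z = a·x + b·y + c.
SP-2−SP-1: −193a − 5b = 16.2;  SP-3−SP-1: 46a + 120b = 16.2.
Solving gives a = −0.08831, b = 0.16885.
Then c = 702.3 − a·204 − b·113 = 701.24.
At (84, 192): z_contact = −7.4 + 32.4 + 701.24 = 726.2 m.
Depth below ground = 759 − 726.2 = 33 m.

33 m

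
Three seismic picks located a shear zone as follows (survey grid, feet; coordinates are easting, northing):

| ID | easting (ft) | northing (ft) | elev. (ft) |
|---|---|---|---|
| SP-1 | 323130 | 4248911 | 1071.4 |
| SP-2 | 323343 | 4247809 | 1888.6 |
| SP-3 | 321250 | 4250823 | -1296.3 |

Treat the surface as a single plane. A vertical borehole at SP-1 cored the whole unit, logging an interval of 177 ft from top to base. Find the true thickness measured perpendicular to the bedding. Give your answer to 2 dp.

132.67 ft

Two edge vectors: SP-1→SP-2 = (213, -1102, 817.2), SP-1→SP-3 = (-1880, 1912, -2367.7).
Normal n = (SP-1→SP-2) × (SP-1→SP-3) = (1046719, -1032015.9, -1664504).
So ∂z/∂easting = −n_x/n_z = 0.62885 and ∂z/∂northing = −n_y/n_z = −0.62001.
|∇z| = √(a²+b²) = 0.88310, so dip δ = arctan(0.88310) = 41.45°.
True thickness = vertical thickness × cos δ = 177 × cos 41.45° = 132.67 ft.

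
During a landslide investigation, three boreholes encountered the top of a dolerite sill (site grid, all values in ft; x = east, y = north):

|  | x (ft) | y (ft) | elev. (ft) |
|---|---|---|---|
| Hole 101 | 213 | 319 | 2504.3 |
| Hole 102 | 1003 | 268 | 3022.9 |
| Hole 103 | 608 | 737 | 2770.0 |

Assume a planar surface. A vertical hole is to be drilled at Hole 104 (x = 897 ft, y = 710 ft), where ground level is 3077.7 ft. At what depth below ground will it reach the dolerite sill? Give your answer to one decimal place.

Let the plane be z = a·x + b·y + c.
Hole 102−Hole 101: 790a − 51b = 518.6;  Hole 103−Hole 101: 395a + 418b = 265.7.
Solving gives a = 0.657387, b = 0.014431.
Then c = 2504.3 − a·213 − b·319 = 2359.67.
At (897, 710): z_contact = 589.68 + 10.25 + 2359.67 = 2959.60 ft.
Depth below ground = 3077.7 − 2959.60 = 118.1 ft.

118.1 ft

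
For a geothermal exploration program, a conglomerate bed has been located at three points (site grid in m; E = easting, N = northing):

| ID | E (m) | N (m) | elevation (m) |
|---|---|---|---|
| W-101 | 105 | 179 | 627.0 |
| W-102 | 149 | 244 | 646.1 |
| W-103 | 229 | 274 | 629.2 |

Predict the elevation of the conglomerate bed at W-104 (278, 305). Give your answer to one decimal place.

Let the plane be z = a·E + b·N + c.
W-102−W-101: 44a + 65b = 19.1;  W-103−W-101: 124a + 95b = 2.2.
Solving gives a = −0.43080, b = 0.58546.
Then c = 627 − a·105 − b·179 = 567.44.
At (278, 305): z = −119.8 + 178.6 + 567.44 = 626.2 m.

626.2 m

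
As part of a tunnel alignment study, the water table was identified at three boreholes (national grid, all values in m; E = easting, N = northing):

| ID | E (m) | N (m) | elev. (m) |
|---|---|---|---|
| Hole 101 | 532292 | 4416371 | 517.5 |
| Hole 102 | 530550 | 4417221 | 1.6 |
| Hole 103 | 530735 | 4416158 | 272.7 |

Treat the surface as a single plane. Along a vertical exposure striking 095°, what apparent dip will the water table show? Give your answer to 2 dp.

11.66°

Two edge vectors: Hole 101→Hole 102 = (-1742, 850, -515.9), Hole 101→Hole 103 = (-1557, -213, -244.8).
Normal n = (Hole 101→Hole 102) × (Hole 101→Hole 103) = (-317966.7, 376814.7, 1694496).
So ∂z/∂E = −n_x/n_z = 0.18765 and ∂z/∂N = −n_y/n_z = −0.22238.
Unit vector along 095° is (sin 95°, cos 95°) = (0.9962, -0.0872).
Slope in that direction = a·(0.9962) + b·(-0.0872) = 0.20631.
Apparent dip = arctan|0.20631| = 11.66° (true dip is 16.2°, so apparent ≤ true as expected).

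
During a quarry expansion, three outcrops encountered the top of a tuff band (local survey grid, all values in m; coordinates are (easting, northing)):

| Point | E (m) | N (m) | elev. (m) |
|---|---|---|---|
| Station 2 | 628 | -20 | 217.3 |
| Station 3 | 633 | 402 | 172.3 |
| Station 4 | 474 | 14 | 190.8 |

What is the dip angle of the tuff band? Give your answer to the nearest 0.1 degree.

10.4°

Let the plane be z = a·E + b·N + c.
Station 3−Station 2: 5a + 422b = −45;  Station 4−Station 2: −154a + 34b = −26.5.
Solving gives a = 0.14815, b = −0.10839.
Gradient magnitude |∇z| = √(a² + b²) = √(0.02195 + 0.01175) = 0.18357.
True dip = arctan(0.18357) = 10.4°, dipping toward NW (azimuth ≈ 306°).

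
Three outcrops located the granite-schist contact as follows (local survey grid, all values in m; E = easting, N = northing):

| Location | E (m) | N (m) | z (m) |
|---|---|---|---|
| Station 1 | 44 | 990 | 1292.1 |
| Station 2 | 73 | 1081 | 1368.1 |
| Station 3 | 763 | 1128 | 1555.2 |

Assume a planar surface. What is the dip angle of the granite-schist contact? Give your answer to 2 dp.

Two edge vectors: Station 1→Station 2 = (29, 91, 76), Station 1→Station 3 = (719, 138, 263.1).
Normal n = (Station 1→Station 2) × (Station 1→Station 3) = (13454.1, 47014.1, -61427).
So ∂z/∂E = −n_x/n_z = 0.21903 and ∂z/∂N = −n_y/n_z = 0.76537.
Gradient magnitude |∇z| = √(a² + b²) = √(0.04797 + 0.58578) = 0.79609.
True dip = arctan(0.79609) = 38.52°, dipping toward SSW (azimuth ≈ 196°).

38.52°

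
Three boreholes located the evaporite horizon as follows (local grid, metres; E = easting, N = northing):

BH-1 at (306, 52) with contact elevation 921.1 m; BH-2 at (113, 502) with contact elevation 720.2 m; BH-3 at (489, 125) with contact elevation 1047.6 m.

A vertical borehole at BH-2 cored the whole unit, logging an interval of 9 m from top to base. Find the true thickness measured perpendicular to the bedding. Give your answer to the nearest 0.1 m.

Two edge vectors: BH-1→BH-2 = (-193, 450, -200.9), BH-1→BH-3 = (183, 73, 126.5).
Normal n = (BH-1→BH-2) × (BH-1→BH-3) = (71590.7, -12350.2, -96439).
So ∂z/∂E = −n_x/n_z = 0.74234 and ∂z/∂N = −n_y/n_z = −0.12806.
|∇z| = √(a²+b²) = 0.75331, so dip δ = arctan(0.75331) = 36.99°.
True thickness = vertical thickness × cos δ = 9 × cos 36.99° = 7.2 m.

7.2 m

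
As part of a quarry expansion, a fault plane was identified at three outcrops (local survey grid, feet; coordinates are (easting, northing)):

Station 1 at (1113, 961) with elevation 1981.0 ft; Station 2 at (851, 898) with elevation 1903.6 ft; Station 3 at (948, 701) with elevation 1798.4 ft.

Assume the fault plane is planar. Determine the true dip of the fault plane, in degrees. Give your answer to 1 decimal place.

32.0°

Let the plane be z = a·E + b·N + c.
Station 2−Station 1: −262a − 63b = −77.4;  Station 3−Station 1: −165a − 260b = −182.6.
Solving gives a = 0.14933, b = 0.60754.
Gradient magnitude |∇z| = √(a² + b²) = √(0.02230 + 0.36910) = 0.62562.
True dip = arctan(0.62562) = 32.0°, dipping toward SSW (azimuth ≈ 194°).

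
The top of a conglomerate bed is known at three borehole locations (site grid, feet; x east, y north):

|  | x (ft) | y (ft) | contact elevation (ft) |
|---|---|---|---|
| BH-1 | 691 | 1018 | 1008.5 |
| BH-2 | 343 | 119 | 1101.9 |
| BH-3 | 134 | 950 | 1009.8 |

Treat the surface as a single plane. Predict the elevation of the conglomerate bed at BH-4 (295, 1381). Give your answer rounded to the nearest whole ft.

965 ft

Two edge vectors: BH-1→BH-2 = (-348, -899, 93.4), BH-1→BH-3 = (-557, -68, 1.3).
Normal n = (BH-1→BH-2) × (BH-1→BH-3) = (5182.5, -51571.4, -477079).
So ∂z/∂x = −n_x/n_z = 0.01086 and ∂z/∂y = −n_y/n_z = −0.10810.
Intercept c from BH-1: 1008.5 − 7.51 + 110.04 = 1111.04.
At (295, 1381): z = 3.2 − 149.3 + 1111.04 = 965.0 ft.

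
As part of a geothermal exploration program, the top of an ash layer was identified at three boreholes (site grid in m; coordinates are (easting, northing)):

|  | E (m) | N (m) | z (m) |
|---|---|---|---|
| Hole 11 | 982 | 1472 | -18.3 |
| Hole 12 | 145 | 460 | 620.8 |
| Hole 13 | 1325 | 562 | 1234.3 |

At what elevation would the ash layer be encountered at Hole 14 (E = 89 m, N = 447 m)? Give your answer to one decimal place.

601.0 m

Two edge vectors: Hole 11→Hole 12 = (-837, -1012, 639.1), Hole 11→Hole 13 = (343, -910, 1252.6).
Normal n = (Hole 11→Hole 12) × (Hole 11→Hole 13) = (-686050.2, 1267637.5, 1108786).
So ∂z/∂E = −n_x/n_z = 0.618740 and ∂z/∂N = −n_y/n_z = −1.143266.
Intercept c from Hole 11: -18.3 − 607.60 + 1682.89 = 1056.99.
At (89, 447): z = 55.1 − 511.0 + 1056.99 = 601.0 m.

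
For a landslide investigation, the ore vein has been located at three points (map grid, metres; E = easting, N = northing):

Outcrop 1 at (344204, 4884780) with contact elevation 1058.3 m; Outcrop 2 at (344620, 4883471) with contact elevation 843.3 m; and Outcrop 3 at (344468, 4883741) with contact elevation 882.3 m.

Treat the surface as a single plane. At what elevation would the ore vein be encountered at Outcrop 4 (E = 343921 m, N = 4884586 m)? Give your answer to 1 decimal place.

Let the plane be z = a·E + b·N + c.
Outcrop 2−Outcrop 1: 416a − 1309b = −215;  Outcrop 3−Outcrop 1: 264a − 1039b = −176.
Solving gives a = 0.080775090, b = 0.189917828.
Then c = 1058.3 − a·344204 − b·4884780 = −954451.62.
At (343921, 4884586): z = 27780.2 + 927670.0 − 954451.62 = 998.6 m.

998.6 m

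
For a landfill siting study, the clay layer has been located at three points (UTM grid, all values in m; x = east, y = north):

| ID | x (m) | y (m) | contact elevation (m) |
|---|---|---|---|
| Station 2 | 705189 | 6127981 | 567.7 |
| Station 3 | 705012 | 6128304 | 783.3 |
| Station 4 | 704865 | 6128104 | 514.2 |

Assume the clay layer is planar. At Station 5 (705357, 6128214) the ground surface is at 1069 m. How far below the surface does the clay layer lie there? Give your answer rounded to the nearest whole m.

Let the plane be z = a·x + b·y + c.
Station 3−Station 2: −177a + 323b = 215.6;  Station 4−Station 2: −324a + 123b = −53.5.
Solving gives a = 0.52846008, b = 0.95708184.
Then c = 567.7 − a·705189 − b·6127981 = −6237075.87.
At (705357, 6128214): z_contact = 372753.0 + 5865202.3 − 6237075.87 = 879.5 m.
Depth below ground = 1069 − 879.5 = 190 m.

190 m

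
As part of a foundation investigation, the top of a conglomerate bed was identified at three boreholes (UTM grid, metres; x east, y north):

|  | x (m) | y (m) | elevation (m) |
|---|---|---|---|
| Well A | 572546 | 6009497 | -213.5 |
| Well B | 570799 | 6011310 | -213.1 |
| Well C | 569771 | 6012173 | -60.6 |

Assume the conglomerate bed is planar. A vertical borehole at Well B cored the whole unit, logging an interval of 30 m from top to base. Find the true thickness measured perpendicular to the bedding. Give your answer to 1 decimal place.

Two edge vectors: Well A→Well B = (-1747, 1813, 0.4), Well A→Well C = (-2775, 2676, 152.9).
Normal n = (Well A→Well B) × (Well A→Well C) = (276137.3, 266006.3, 356103).
So ∂z/∂x = −n_x/n_z = −0.77544 and ∂z/∂y = −n_y/n_z = −0.74699.
|∇z| = √(a²+b²) = 1.07671, so dip δ = arctan(1.07671) = 47.12°.
True thickness = vertical thickness × cos δ = 30 × cos 47.12° = 20.4 m.

20.4 m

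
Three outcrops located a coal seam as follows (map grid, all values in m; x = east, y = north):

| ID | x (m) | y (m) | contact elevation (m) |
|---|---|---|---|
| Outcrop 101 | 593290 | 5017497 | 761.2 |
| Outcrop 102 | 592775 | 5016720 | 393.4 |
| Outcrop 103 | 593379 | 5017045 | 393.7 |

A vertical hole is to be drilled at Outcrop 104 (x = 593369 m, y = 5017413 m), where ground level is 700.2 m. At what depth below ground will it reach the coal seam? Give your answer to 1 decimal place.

32.0 m

Two edge vectors: Outcrop 101→Outcrop 102 = (-515, -777, -367.8), Outcrop 101→Outcrop 103 = (89, -452, -367.5).
Normal n = (Outcrop 101→Outcrop 102) × (Outcrop 101→Outcrop 103) = (119301.9, -221996.7, 301933).
So ∂z/∂x = −n_x/n_z = −0.395127065 and ∂z/∂y = −n_y/n_z = 0.735251529.
Intercept c from Outcrop 101: 761.2 + 234424.94 − 3689122.34 = −3453936.21.
At (593369, 5017413): z_contact = −234456.15 + 3689060.58 − 3453936.21 = 668.22 m.
Depth below ground = 700.2 − 668.22 = 32.0 m.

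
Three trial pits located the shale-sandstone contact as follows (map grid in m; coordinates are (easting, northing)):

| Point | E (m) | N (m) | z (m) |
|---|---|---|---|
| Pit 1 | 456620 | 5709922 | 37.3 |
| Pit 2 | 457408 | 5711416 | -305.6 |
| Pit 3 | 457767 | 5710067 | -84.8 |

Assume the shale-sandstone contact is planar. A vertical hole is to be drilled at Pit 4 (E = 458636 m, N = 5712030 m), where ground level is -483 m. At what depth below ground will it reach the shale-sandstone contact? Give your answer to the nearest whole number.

Let the plane be z = a·E + b·N + c.
Pit 2−Pit 1: 788a + 1494b = −342.9;  Pit 3−Pit 1: 1147a + 145b = −122.1.
Solving gives a = −0.08296885, b = −0.18575672.
Then c = 37.3 − a·456620 − b·5709922 = 1098578.93.
At (458636, 5712030): z_contact = −38052.5 − 1061048.0 + 1098578.93 = -521.5 m.
Depth below ground = -483 − (-521.5) = 39 m.

39 m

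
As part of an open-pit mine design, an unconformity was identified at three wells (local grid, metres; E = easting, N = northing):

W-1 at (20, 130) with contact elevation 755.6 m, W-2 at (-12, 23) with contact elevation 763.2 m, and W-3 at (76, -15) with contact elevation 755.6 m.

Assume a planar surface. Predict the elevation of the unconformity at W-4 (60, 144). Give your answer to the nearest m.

Two edge vectors: W-1→W-2 = (-32, -107, 7.6), W-1→W-3 = (56, -145, 0).
Normal n = (W-1→W-2) × (W-1→W-3) = (1102, 425.6, 10632).
So ∂z/∂E = −n_x/n_z = −0.10365 and ∂z/∂N = −n_y/n_z = −0.04003.
Intercept c from W-1: 755.6 + 2.07 + 5.20 = 762.88.
At (60, 144): z = −6.2 − 5.8 + 762.88 = 750.9 m.

751 m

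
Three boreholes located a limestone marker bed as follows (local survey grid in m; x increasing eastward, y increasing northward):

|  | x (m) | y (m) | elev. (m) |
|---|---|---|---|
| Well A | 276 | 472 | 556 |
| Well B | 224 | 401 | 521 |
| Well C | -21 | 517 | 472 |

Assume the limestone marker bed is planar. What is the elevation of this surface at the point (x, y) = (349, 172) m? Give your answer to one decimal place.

Two edge vectors: Well A→Well B = (-52, -71, -35), Well A→Well C = (-297, 45, -84).
Normal n = (Well A→Well B) × (Well A→Well C) = (7539, 6027, -23427).
So ∂z/∂x = −n_x/n_z = 0.32181 and ∂z/∂y = −n_y/n_z = 0.25727.
Intercept c from Well A: 556 − 88.82 − 121.43 = 345.75.
At (349, 172): z = 112.3 + 44.2 + 345.75 = 502.3 m.

502.3 m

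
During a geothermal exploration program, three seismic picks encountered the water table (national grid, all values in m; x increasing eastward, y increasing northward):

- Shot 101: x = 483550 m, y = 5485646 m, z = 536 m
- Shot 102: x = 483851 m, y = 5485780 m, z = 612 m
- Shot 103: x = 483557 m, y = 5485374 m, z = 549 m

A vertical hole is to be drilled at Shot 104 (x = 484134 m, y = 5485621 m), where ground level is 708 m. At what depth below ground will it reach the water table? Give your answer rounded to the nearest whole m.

13 m

Let the plane be z = a·x + b·y + c.
Shot 102−Shot 101: 301a + 134b = 76;  Shot 103−Shot 101: 7a − 272b = 13.
Solving gives a = 0.27066779, b = −0.04082840.
Then c = 536 − a·483550 − b·5485646 = 93624.75.
At (484134, 5485621): z_contact = 131039.5 − 223969.1 + 93624.75 = 695.1 m.
Depth below ground = 708 − 695.1 = 13 m.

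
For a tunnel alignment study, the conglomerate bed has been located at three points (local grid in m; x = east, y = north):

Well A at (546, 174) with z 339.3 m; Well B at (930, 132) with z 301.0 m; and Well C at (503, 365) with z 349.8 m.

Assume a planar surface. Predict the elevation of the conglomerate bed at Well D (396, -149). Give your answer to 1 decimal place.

342.9 m

Two edge vectors: Well A→Well B = (384, -42, -38.3), Well A→Well C = (-43, 191, 10.5).
Normal n = (Well A→Well B) × (Well A→Well C) = (6874.3, -2385.1, 71538).
So ∂z/∂x = −n_x/n_z = −0.09609 and ∂z/∂y = −n_y/n_z = 0.03334.
Intercept c from Well A: 339.3 + 52.47 − 5.80 = 385.97.
At (396, -149): z = −38.1 − 5.0 + 385.97 = 342.9 m.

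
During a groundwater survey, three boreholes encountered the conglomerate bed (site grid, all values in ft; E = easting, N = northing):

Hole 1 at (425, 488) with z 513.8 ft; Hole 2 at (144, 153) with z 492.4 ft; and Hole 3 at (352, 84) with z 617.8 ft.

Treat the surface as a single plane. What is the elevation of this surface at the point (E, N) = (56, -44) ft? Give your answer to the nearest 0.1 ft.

Let the plane be z = a·E + b·N + c.
Hole 2−Hole 1: −281a − 335b = −21.4;  Hole 3−Hole 1: −73a − 404b = 104.
Solving gives a = 0.48822, b = −0.34564.
Then c = 513.8 − a·425 − b·488 = 474.98.
At (56, -44): z = 27.3 + 15.2 + 474.98 = 517.5 ft.

517.5 ft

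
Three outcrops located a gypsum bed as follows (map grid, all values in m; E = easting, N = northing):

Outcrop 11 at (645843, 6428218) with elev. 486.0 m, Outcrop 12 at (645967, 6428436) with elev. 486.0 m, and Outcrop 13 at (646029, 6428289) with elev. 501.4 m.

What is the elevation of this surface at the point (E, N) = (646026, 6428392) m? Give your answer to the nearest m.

495 m

Let the plane be z = a·E + b·N + c.
Outcrop 12−Outcrop 11: 124a + 218b = 0;  Outcrop 13−Outcrop 11: 186a + 71b = 15.4.
Solving gives a = 0.10575857, b = −0.06015625.
Then c = 486 − a·645843 − b·6428218 = 318880.06.
At (646026, 6428392): z = 68322.8 − 386708.0 + 318880.06 = 494.9 m.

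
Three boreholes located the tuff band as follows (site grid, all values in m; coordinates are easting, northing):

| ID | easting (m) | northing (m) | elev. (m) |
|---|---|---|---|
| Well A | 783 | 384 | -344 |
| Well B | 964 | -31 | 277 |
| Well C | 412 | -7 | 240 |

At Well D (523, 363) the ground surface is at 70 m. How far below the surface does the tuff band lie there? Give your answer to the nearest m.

Let the plane be z = a·easting + b·northing + c.
Well B−Well A: 181a − 415b = 621;  Well C−Well A: −371a − 391b = 584.
Solving gives a = 0.00201, b = −1.49551.
Then c = -344 − a·783 − b·384 = 228.70.
At (523, 363): z_contact = 1.0 − 542.9 + 228.70 = -313.1 m.
Depth below ground = 70 − (-313.1) = 383 m.

383 m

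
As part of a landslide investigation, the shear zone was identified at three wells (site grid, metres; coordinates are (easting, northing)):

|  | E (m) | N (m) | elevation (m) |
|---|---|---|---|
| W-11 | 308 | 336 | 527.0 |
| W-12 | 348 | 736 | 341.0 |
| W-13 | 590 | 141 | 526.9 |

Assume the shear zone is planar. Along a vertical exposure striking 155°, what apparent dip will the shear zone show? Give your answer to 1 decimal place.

Two edge vectors: W-11→W-12 = (40, 400, -186), W-11→W-13 = (282, -195, -0.1).
Normal n = (W-11→W-12) × (W-11→W-13) = (-36310, -52448, -120600).
So ∂z/∂E = −n_x/n_z = −0.30108 and ∂z/∂N = −n_y/n_z = −0.43489.
Unit vector along 155° is (sin 155°, cos 155°) = (0.4226, -0.9063).
Slope in that direction = a·(0.4226) + b·(-0.9063) = 0.26691.
Apparent dip = arctan|0.26691| = 14.9° (true dip is 27.9°, so apparent ≤ true as expected).

14.9°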